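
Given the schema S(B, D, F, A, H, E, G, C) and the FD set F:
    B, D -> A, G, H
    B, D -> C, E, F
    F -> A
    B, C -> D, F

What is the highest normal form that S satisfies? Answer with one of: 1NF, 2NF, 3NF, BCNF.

2NF

Candidate keys: {B, C}, {B, D}. Prime attributes: {B, C, D}.
F -> A: {F}⁺ = {A, F}, which is not all of the attributes, so the left side is not a superkey — BCNF is violated.
F -> A has non-prime {A} on the right and a non-superkey on the left, so 3NF fails.
No non-prime attribute depends on a proper subset of any candidate key, so 2NF holds.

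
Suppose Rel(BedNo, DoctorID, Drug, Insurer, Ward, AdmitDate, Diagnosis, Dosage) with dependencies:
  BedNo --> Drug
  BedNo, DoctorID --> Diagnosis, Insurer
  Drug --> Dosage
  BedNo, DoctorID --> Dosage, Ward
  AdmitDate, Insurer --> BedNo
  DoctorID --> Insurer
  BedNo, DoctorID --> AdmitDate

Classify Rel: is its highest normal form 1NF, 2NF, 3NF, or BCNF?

1NF

Candidate keys: {AdmitDate, DoctorID}, {BedNo, DoctorID}. Prime attributes: {AdmitDate, BedNo, DoctorID}.
For BedNo --> Drug we have {BedNo}⁺ = {BedNo, Dosage, Drug}; {BedNo} is not a superkey, so BCNF fails.
BedNo --> Drug has non-prime {Drug} on the right and a non-superkey on the left, so 3NF fails.
The proper key subset {DoctorID} of {AdmitDate, DoctorID} determines non-prime {Insurer}, so the relation is not even in 2NF.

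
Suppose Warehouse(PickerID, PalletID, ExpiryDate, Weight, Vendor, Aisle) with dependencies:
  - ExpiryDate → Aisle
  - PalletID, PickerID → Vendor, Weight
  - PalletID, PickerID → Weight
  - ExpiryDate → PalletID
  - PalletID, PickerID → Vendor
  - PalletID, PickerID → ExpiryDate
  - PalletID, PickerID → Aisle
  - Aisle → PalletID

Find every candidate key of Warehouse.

{Aisle, PickerID}, {ExpiryDate, PickerID}, {PalletID, PickerID}

No FD produces {PickerID}, so it must be in every candidate key.
Closure of {Aisle, PickerID} is {Aisle, ExpiryDate, PalletID, PickerID, Vendor, Weight}, the whole schema; {Aisle, PickerID} is a candidate key.
Closure of {ExpiryDate, PickerID} is {Aisle, ExpiryDate, PalletID, PickerID, Vendor, Weight}, the whole schema; {ExpiryDate, PickerID} is a candidate key.
Closure of {PalletID, PickerID} is {Aisle, ExpiryDate, PalletID, PickerID, Vendor, Weight}, the whole schema; {PalletID, PickerID} is a candidate key.
No proper subset of any of these is a key, and no other minimal superkey exists.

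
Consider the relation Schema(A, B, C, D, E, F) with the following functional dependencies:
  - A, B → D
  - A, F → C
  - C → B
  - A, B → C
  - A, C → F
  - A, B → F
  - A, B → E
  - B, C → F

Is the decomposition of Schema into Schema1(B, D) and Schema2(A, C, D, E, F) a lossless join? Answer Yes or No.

No

Common attributes: {D}; their closure is {D}.
Neither Schema1 nor Schema2 is contained in that closure, so the decomposition is lossy.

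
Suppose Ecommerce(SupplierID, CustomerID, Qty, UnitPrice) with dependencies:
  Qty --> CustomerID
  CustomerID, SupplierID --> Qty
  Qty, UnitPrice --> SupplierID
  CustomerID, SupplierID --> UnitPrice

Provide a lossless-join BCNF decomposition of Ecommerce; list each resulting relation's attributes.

{CustomerID, Qty}; {Qty, SupplierID, UnitPrice}

Candidate keys of the original relation: {CustomerID, SupplierID}, {Qty, SupplierID}, {Qty, UnitPrice}.
In {CustomerID, Qty, SupplierID, UnitPrice}, {Qty} is not a superkey ({Qty}⁺ restricted to this set is {CustomerID, Qty}), so split on Qty --> CustomerID into {CustomerID, Qty} and {Qty, SupplierID, UnitPrice}.
{CustomerID, Qty} is in BCNF.
{Qty, SupplierID, UnitPrice} is in BCNF.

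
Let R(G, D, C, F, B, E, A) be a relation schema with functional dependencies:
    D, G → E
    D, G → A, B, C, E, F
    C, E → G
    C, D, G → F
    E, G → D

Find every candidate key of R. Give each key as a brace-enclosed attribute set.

{C, E}, {D, G}, {E, G}

{C, E}⁺ = {A, B, C, D, E, F, G}, which is every attribute, so {C, E} is a candidate key.
{D, G}⁺ = {A, B, C, D, E, F, G}, which is every attribute, so {D, G} is a candidate key.
{E, G}⁺ = {A, B, C, D, E, F, G}, which is every attribute, so {E, G} is a candidate key.
These are minimal and exhaustive — every other superkey contains one of them.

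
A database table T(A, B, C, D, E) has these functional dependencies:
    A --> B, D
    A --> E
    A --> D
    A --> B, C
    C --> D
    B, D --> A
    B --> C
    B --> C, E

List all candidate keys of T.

{A}, {B}

{A}⁺ = {A, B, C, D, E} — all of the relation — so {A} is a candidate key.
{B}⁺ = {A, B, C, D, E} — all of the relation — so {B} is a candidate key.
No proper subset of any of these is a key, and no other minimal superkey exists.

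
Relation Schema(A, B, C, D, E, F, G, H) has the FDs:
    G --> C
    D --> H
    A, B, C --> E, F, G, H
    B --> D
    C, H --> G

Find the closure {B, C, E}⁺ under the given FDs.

Start with {B, C, E}.
B --> D applies; add {D} → now {B, C, D, E}.
D --> H applies; add {H} → now {B, C, D, E, H}.
C, H --> G applies; add {G} → now {B, C, D, E, G, H}.
No further FD applies.

{B, C, D, E, G, H}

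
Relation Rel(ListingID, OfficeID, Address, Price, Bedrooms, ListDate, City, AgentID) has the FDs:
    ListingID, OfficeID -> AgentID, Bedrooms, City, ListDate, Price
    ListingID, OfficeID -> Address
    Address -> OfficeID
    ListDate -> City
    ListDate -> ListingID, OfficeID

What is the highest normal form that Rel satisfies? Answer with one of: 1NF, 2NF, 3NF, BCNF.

Candidate keys: {Address, ListingID}, {ListDate}, {ListingID, OfficeID}. Prime attributes: {Address, ListDate, ListingID, OfficeID}.
Address -> OfficeID breaks BCNF: {Address}⁺ = {Address, OfficeID}, so {Address} is not a superkey.
Its right-hand attributes {OfficeID} are all prime, as are those of every other non-superkey FD — the relation is in 3NF.

3NF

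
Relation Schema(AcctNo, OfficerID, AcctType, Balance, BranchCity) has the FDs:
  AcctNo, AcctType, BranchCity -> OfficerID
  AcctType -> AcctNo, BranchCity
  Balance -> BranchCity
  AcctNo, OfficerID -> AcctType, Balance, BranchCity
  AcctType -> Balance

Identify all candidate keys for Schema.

{AcctNo, OfficerID}, {AcctType}

{AcctType}⁺ = {AcctNo, AcctType, Balance, BranchCity, OfficerID} — all of the relation — so {AcctType} is a candidate key.
{AcctNo, OfficerID}⁺ = {AcctNo, AcctType, Balance, BranchCity, OfficerID} — all of the relation — so {AcctNo, OfficerID} is a candidate key.
These are minimal and exhaustive — every other superkey contains one of them.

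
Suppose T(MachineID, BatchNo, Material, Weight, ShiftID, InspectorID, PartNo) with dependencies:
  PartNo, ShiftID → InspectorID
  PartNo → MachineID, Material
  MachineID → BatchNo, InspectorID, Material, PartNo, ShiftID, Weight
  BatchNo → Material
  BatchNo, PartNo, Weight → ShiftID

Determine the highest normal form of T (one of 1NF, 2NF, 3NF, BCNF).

Candidate keys: {MachineID}, {PartNo}. Prime attributes: {MachineID, PartNo}.
BatchNo → Material: {BatchNo}⁺ = {BatchNo, Material}, which is not all of the attributes, so the left side is not a superkey — BCNF is violated.
Because {Material} is non-prime and the left side of BatchNo → Material is not a superkey, the relation is not in 3NF.
All keys have size 1, which rules out partial dependencies — 2NF is satisfied.

2NF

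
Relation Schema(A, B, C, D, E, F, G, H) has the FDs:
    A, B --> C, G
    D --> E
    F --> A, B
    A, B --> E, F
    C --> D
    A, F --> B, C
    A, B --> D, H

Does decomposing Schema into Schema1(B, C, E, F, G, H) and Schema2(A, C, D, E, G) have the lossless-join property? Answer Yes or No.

No

Schema1 ∩ Schema2 = {C, E, G}; its closure under F is {C, D, E, G}.
The closure covers neither Schema1 nor Schema2 entirely; the join is not lossless.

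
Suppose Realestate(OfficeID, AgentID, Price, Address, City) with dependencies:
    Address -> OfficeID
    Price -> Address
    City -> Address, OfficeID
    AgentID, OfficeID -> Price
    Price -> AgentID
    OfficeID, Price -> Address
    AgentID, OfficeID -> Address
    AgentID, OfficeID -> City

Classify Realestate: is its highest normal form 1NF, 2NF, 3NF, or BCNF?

Candidate keys: {Address, AgentID}, {AgentID, City}, {AgentID, OfficeID}, {Price}. Prime attributes: {Address, AgentID, City, OfficeID, Price}.
Address -> OfficeID: {Address}⁺ = {Address, OfficeID}, which is not all of the attributes, so the left side is not a superkey — BCNF is violated.
Since {OfficeID} ⊆ prime attributes and every other non-superkey FD also has a prime right side, the schema is in 3NF.

3NF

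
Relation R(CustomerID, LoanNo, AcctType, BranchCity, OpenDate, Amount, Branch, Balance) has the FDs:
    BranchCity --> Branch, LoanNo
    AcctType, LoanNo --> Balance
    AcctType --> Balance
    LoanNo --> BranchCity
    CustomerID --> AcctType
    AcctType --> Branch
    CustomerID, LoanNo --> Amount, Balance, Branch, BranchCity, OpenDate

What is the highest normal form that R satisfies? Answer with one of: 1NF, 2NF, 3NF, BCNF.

Candidate keys: {BranchCity, CustomerID}, {CustomerID, LoanNo}. Prime attributes: {BranchCity, CustomerID, LoanNo}.
BranchCity --> Branch, LoanNo: {BranchCity}⁺ = {Branch, BranchCity, LoanNo}, which is not all of the attributes, so the left side is not a superkey — BCNF is violated.
BranchCity --> Branch, LoanNo has non-prime {Branch} on the right and a non-superkey on the left, so 3NF fails.
Since {BranchCity} ⊂ {BranchCity, CustomerID} and {BranchCity}⁺ ⊇ {Branch} with {Branch} non-prime, there is a partial dependency; 2NF fails.

1NF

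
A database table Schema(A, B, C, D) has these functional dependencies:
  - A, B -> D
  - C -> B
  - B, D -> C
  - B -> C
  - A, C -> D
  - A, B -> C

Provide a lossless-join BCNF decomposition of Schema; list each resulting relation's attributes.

{A, C, D}; {B, C}

Candidate keys of the original relation: {A, B}, {A, C}.
Within {A, B, C, D}: {C}⁺ ∩ {A, B, C, D} = {B, C}, not the whole set, so C -> B violates BCNF; decompose into {B, C} and {A, C, D}.
{B, C}: every determinant is a superkey — BCNF.
{A, C, D}: every determinant is a superkey — BCNF.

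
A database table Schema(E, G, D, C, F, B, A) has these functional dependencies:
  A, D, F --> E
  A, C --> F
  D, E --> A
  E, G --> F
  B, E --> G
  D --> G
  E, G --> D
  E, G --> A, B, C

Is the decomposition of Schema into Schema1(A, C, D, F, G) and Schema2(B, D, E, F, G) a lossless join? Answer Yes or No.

No

Schema1 ∩ Schema2 = {D, F, G}; its closure under F is {D, F, G}.
Schema1 ⊄ {D, F, G} and Schema2 ⊄ {D, F, G}, so the split is lossy.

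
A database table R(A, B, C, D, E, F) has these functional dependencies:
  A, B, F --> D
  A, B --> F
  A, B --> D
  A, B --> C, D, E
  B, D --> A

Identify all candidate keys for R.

{A, B}, {B, D}

{B} never appears on the right of any FD, so every key must include it.
{A, B}⁺ = {A, B, C, D, E, F}, which is every attribute, so {A, B} is a candidate key.
{B, D}⁺ = {A, B, C, D, E, F}, which is every attribute, so {B, D} is a candidate key.
These are minimal and exhaustive — every other superkey contains one of them.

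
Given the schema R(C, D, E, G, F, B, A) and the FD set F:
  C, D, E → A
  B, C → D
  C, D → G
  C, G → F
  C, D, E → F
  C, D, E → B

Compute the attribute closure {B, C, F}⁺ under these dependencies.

Start with {B, C, F}.
B, C → D applies; add {D} → now {B, C, D, F}.
C, D → G applies; add {G} → now {B, C, D, F, G}.
No further FD applies.

{B, C, D, F, G}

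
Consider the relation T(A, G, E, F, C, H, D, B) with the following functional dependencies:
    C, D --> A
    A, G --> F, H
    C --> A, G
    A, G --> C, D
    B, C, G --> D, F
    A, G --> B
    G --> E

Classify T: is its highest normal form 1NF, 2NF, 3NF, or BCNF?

1NF

Candidate keys: {A, G}, {C}. Prime attributes: {A, C, G}.
G --> E breaks BCNF: {G}⁺ = {E, G}, so {G} is not a superkey.
G --> E determines the non-prime attribute {E} from a non-superkey — 3NF is violated.
Since {G} ⊂ {A, G} and {G}⁺ ⊇ {E} with {E} non-prime, there is a partial dependency; 2NF fails.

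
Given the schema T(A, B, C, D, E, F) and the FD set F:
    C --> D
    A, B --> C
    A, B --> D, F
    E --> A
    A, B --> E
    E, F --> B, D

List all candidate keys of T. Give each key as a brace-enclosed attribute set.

{A, B}⁺ = {A, B, C, D, E, F} — all of the relation — so {A, B} is a candidate key.
{B, E}⁺ = {A, B, C, D, E, F} — all of the relation — so {B, E} is a candidate key.
{E, F}⁺ = {A, B, C, D, E, F} — all of the relation — so {E, F} is a candidate key.
Any other superkey properly contains one of these, so there are no further candidate keys.

{A, B}, {B, E}, {E, F}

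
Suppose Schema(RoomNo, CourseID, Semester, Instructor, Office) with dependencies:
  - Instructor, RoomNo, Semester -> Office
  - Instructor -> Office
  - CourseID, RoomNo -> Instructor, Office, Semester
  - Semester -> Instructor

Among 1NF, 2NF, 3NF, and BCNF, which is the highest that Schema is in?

Candidate key: {CourseID, RoomNo}. Prime attributes: {CourseID, RoomNo}.
For Instructor, RoomNo, Semester -> Office we have {Instructor, RoomNo, Semester}⁺ = {Instructor, Office, RoomNo, Semester}; {Instructor, RoomNo, Semester} is not a superkey, so BCNF fails.
Because {Office} is non-prime and the left side of Instructor, RoomNo, Semester -> Office is not a superkey, the relation is not in 3NF.
Checking every proper subset of each key, none determines a non-prime attribute — 2NF is satisfied.

2NF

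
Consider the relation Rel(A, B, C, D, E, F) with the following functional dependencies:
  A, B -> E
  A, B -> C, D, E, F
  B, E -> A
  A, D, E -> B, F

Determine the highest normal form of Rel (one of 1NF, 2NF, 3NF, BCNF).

Candidate keys: {A, B}, {A, D, E}, {B, E}. Prime attributes: {A, B, D, E}.
Every FD has a superkey on the left, so the relation is in BCNF.

BCNF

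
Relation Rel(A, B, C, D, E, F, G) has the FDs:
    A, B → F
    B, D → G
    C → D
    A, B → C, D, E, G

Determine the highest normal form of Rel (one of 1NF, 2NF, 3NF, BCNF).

2NF

Candidate key: {A, B}. Prime attributes: {A, B}.
B, D → G: {B, D}⁺ = {B, D, G}, which is not all of the attributes, so the left side is not a superkey — BCNF is violated.
B, D → G determines the non-prime attribute {G} from a non-superkey — 3NF is violated.
Checking every proper subset of each key, none determines a non-prime attribute — 2NF is satisfied.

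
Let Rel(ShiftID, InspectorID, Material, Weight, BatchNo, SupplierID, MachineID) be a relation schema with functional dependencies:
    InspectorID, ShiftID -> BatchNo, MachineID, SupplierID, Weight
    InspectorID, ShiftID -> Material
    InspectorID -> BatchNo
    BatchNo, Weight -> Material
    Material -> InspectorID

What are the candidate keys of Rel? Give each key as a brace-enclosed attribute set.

{BatchNo, ShiftID, Weight}, {InspectorID, ShiftID}, {Material, ShiftID}

No FD produces {ShiftID}, so it must be in every candidate key.
{InspectorID, ShiftID} is a candidate key since {InspectorID, ShiftID}⁺ = {BatchNo, InspectorID, MachineID, Material, ShiftID, SupplierID, Weight} covers every attribute.
{Material, ShiftID} is a candidate key since {Material, ShiftID}⁺ = {BatchNo, InspectorID, MachineID, Material, ShiftID, SupplierID, Weight} covers every attribute.
{BatchNo, ShiftID, Weight} is a candidate key since {BatchNo, ShiftID, Weight}⁺ = {BatchNo, InspectorID, MachineID, Material, ShiftID, SupplierID, Weight} covers every attribute.
These are minimal and exhaustive — every other superkey contains one of them.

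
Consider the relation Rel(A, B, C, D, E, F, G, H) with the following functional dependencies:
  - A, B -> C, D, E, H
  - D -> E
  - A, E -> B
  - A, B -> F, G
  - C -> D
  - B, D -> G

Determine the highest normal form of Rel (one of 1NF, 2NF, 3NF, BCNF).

Candidate keys: {A, B}, {A, C}, {A, D}, {A, E}. Prime attributes: {A, B, C, D, E}.
D -> E: {D}⁺ = {D, E}, which is not all of the attributes, so the left side is not a superkey — BCNF is violated.
B, D -> G determines the non-prime attribute {G} from a non-superkey — 3NF is violated.
Checking every proper subset of each key, none determines a non-prime attribute — 2NF is satisfied.

2NF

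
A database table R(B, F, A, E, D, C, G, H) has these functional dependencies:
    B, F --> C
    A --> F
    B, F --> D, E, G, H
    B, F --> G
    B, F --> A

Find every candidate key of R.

{A, B}, {B, F}

Attributes never on any right-hand side: {B} — every candidate key must contain it.
{A, B}⁺ = {A, B, C, D, E, F, G, H}, which is every attribute, so {A, B} is a candidate key.
{B, F}⁺ = {A, B, C, D, E, F, G, H}, which is every attribute, so {B, F} is a candidate key.
No proper subset of any of these is a key, and no other minimal superkey exists.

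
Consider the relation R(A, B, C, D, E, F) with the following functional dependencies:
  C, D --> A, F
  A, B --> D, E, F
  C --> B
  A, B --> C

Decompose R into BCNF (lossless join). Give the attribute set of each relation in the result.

{A, C, D, E, F}; {B, C}

Candidate keys of the original relation: {A, B}, {A, C}, {C, D}.
In {A, B, C, D, E, F}, {C} is not a superkey ({C}⁺ restricted to this set is {B, C}), so split on C --> B into {B, C} and {A, C, D, E, F}.
{B, C} has no BCNF violation.
{A, C, D, E, F} has no BCNF violation.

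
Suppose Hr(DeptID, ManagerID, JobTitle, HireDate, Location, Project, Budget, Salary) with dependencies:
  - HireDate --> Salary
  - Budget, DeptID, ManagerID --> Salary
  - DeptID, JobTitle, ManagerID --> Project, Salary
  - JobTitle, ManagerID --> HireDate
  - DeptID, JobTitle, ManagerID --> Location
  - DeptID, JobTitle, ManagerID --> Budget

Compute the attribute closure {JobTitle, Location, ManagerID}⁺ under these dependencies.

{HireDate, JobTitle, Location, ManagerID, Salary}

Start with {JobTitle, Location, ManagerID}.
JobTitle, ManagerID --> HireDate applies; add {HireDate} → now {HireDate, JobTitle, Location, ManagerID}.
HireDate --> Salary applies; add {Salary} → now {HireDate, JobTitle, Location, ManagerID, Salary}.
No further FD applies.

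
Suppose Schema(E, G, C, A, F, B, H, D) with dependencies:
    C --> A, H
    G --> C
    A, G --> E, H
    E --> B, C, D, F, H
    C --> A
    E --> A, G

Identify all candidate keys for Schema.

{E}⁺ = {A, B, C, D, E, F, G, H}, which is every attribute, so {E} is a candidate key.
{G}⁺ = {A, B, C, D, E, F, G, H}, which is every attribute, so {G} is a candidate key.
Any other superkey properly contains one of these, so there are no further candidate keys.

{E}, {G}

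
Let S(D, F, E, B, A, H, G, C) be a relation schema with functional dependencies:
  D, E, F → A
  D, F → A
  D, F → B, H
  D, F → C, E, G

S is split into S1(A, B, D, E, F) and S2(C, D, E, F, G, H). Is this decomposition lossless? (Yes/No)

Yes

The shared attributes are {D, E, F} and {D, E, F}⁺ = {A, B, C, D, E, F, G, H}.
S1 is contained in that closure, so S1 ∩ S2 → S1 holds and the join is lossless.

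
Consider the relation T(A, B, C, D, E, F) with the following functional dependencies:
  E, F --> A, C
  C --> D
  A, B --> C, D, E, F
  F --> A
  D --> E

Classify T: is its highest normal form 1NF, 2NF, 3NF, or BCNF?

2NF

Candidate keys: {A, B}, {B, F}. Prime attributes: {A, B, F}.
E, F --> A, C breaks BCNF: {E, F}⁺ = {A, C, D, E, F}, so {E, F} is not a superkey.
E, F --> A, C determines the non-prime attribute {C} from a non-superkey — 3NF is violated.
No non-prime attribute depends on a proper subset of any candidate key, so 2NF holds.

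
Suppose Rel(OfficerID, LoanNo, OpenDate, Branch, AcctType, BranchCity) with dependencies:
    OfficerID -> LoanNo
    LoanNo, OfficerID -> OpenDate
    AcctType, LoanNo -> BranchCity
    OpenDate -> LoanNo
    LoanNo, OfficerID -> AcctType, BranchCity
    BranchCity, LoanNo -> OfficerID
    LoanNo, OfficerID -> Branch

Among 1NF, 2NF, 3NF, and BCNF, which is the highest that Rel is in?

Candidate keys: {AcctType, LoanNo}, {AcctType, OpenDate}, {BranchCity, LoanNo}, {BranchCity, OpenDate}, {OfficerID}. Prime attributes: {AcctType, BranchCity, LoanNo, OfficerID, OpenDate}.
OpenDate -> LoanNo: {OpenDate}⁺ = {LoanNo, OpenDate}, which is not all of the attributes, so the left side is not a superkey — BCNF is violated.
Its right-hand attributes {LoanNo} are all prime, as are those of every other non-superkey FD — the relation is in 3NF.

3NF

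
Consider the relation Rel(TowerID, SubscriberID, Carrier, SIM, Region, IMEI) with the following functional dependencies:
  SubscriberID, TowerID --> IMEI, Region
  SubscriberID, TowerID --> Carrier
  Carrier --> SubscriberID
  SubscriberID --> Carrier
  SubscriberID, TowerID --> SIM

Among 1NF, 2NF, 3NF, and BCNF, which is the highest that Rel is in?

3NF

Candidate keys: {Carrier, TowerID}, {SubscriberID, TowerID}. Prime attributes: {Carrier, SubscriberID, TowerID}.
Carrier --> SubscriberID breaks BCNF: {Carrier}⁺ = {Carrier, SubscriberID}, so {Carrier} is not a superkey.
Its right-hand attributes {SubscriberID} are all prime, as are those of every other non-superkey FD — the relation is in 3NF.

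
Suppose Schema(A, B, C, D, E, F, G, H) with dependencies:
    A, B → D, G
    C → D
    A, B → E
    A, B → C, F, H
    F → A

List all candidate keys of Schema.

{A, B}, {B, F}

No FD produces {B}, so it must be in every candidate key.
{A, B}⁺ = {A, B, C, D, E, F, G, H} — all of the relation — so {A, B} is a candidate key.
{B, F}⁺ = {A, B, C, D, E, F, G, H} — all of the relation — so {B, F} is a candidate key.
These are minimal and exhaustive — every other superkey contains one of them.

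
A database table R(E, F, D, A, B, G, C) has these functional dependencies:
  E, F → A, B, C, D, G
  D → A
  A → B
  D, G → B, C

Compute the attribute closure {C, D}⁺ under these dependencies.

Start with {C, D}.
D → A applies; add {A} → now {A, C, D}.
A → B applies; add {B} → now {A, B, C, D}.
No further FD applies.

{A, B, C, D}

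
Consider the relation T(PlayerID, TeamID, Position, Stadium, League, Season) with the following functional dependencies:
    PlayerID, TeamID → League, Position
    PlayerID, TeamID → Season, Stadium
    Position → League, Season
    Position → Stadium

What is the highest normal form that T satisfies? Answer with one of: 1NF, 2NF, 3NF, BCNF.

Candidate key: {PlayerID, TeamID}. Prime attributes: {PlayerID, TeamID}.
Position → League, Season breaks BCNF: {Position}⁺ = {League, Position, Season, Stadium}, so {Position} is not a superkey.
Because {League, Season} are non-prime and the left side of Position → League, Season is not a superkey, the relation is not in 3NF.
No non-prime attribute depends on a proper subset of any candidate key, so 2NF holds.

2NF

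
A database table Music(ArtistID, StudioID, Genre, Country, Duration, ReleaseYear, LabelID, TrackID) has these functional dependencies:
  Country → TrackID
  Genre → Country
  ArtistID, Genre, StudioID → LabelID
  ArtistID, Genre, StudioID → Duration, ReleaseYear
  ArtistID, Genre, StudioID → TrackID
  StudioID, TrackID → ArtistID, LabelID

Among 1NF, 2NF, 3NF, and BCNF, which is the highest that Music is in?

Candidate key: {Genre, StudioID}. Prime attributes: {Genre, StudioID}.
For Country → TrackID we have {Country}⁺ = {Country, TrackID}; {Country} is not a superkey, so BCNF fails.
Country → TrackID determines the non-prime attribute {TrackID} from a non-superkey — 3NF is violated.
The proper key subset {Genre} of {Genre, StudioID} determines non-prime {Country, TrackID}, so the relation is not even in 2NF.

1NF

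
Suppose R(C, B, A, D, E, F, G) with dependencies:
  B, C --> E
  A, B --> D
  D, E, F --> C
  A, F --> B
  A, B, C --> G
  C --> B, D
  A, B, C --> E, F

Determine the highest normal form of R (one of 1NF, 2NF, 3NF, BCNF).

1NF

Candidate keys: {A, C}, {A, E, F}. Prime attributes: {A, C, E, F}.
B, C --> E breaks BCNF: {B, C}⁺ = {B, C, D, E}, so {B, C} is not a superkey.
Because {D} is non-prime and the left side of A, B --> D is not a superkey, the relation is not in 3NF.
{C} is a proper subset of the key {A, C}, and {C}⁺ contains the non-prime attributes {B, D} — a partial dependency, so 2NF is violated.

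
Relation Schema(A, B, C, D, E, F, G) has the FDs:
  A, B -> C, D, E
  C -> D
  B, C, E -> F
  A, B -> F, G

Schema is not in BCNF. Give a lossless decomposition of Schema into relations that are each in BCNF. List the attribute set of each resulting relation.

Candidate key of the original relation: {A, B}.
In {A, B, C, D, E, F, G}, {C} is not a superkey ({C}⁺ restricted to this set is {C, D}), so split on C -> D into {C, D} and {A, B, C, E, F, G}.
{C, D} has no BCNF violation.
In {A, B, C, E, F, G}, {B, C, E} is not a superkey ({B, C, E}⁺ restricted to this set is {B, C, E, F}), so split on B, C, E -> F into {B, C, E, F} and {A, B, C, E, G}.
{B, C, E, F} has no BCNF violation.
{A, B, C, E, G} has no BCNF violation.

{A, B, C, E, G}; {B, C, E, F}; {C, D}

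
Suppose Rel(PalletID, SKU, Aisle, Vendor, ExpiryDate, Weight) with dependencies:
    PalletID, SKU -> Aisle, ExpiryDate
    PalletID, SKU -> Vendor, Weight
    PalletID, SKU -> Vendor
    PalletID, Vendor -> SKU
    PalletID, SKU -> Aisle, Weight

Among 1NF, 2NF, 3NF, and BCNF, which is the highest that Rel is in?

BCNF

Candidate keys: {PalletID, SKU}, {PalletID, Vendor}. Prime attributes: {PalletID, SKU, Vendor}.
Every FD has a superkey on the left, so the relation is in BCNF.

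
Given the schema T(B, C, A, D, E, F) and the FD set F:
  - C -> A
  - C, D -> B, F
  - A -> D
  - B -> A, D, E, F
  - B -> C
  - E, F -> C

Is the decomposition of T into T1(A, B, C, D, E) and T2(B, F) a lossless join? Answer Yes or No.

T1 ∩ T2 = {B}; its closure under F is {A, B, C, D, E, F}.
Since T1 ⊆ {A, B, C, D, E, F}, the intersection is a superkey of T1; the decomposition is lossless.

Yes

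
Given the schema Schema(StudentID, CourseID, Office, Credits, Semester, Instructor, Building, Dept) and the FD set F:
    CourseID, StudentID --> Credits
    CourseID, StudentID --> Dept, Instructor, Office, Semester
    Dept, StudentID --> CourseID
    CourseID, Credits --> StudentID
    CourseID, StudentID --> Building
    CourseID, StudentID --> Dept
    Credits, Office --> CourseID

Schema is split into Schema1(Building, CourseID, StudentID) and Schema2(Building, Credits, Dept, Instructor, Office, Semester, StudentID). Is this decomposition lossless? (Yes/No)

Schema1 ∩ Schema2 = {Building, StudentID}; its closure under F is {Building, StudentID}.
Schema1 ⊄ {Building, StudentID} and Schema2 ⊄ {Building, StudentID}, so the split is lossy.

No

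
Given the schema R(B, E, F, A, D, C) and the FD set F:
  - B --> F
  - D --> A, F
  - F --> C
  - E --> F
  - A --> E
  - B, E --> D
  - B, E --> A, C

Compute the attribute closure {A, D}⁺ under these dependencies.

Start with {A, D}.
D --> A, F applies; add {F} → now {A, D, F}.
F --> C applies; add {C} → now {A, C, D, F}.
A --> E applies; add {E} → now {A, C, D, E, F}.
No further FD applies.

{A, C, D, E, F}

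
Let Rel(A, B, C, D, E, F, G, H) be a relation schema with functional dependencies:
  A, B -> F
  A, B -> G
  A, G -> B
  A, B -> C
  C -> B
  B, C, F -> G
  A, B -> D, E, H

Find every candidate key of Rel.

{A, B}, {A, C}, {A, G}

{A} never appears on the right of any FD, so every key must include it.
Closure of {A, B} is {A, B, C, D, E, F, G, H}, the whole schema; {A, B} is a candidate key.
Closure of {A, C} is {A, B, C, D, E, F, G, H}, the whole schema; {A, C} is a candidate key.
Closure of {A, G} is {A, B, C, D, E, F, G, H}, the whole schema; {A, G} is a candidate key.
These are minimal and exhaustive — every other superkey contains one of them.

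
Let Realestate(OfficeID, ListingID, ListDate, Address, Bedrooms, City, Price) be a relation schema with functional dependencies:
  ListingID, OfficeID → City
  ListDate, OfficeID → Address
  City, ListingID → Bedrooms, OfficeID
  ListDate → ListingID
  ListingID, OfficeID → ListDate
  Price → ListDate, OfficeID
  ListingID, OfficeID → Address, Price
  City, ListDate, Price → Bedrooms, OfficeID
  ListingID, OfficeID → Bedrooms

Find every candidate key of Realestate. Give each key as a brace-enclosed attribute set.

{Price} is a candidate key since {Price}⁺ = {Address, Bedrooms, City, ListDate, ListingID, OfficeID, Price} covers every attribute.
{City, ListDate} is a candidate key since {City, ListDate}⁺ = {Address, Bedrooms, City, ListDate, ListingID, OfficeID, Price} covers every attribute.
{City, ListingID} is a candidate key since {City, ListingID}⁺ = {Address, Bedrooms, City, ListDate, ListingID, OfficeID, Price} covers every attribute.
{ListDate, OfficeID} is a candidate key since {ListDate, OfficeID}⁺ = {Address, Bedrooms, City, ListDate, ListingID, OfficeID, Price} covers every attribute.
{ListingID, OfficeID} is a candidate key since {ListingID, OfficeID}⁺ = {Address, Bedrooms, City, ListDate, ListingID, OfficeID, Price} covers every attribute.
These are minimal and exhaustive — every other superkey contains one of them.

{City, ListDate}, {City, ListingID}, {ListDate, OfficeID}, {ListingID, OfficeID}, {Price}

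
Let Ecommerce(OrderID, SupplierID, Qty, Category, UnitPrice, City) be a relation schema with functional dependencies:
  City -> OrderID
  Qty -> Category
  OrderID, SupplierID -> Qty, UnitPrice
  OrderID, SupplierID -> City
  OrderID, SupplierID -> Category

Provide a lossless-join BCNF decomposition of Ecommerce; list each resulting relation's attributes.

{Category, Qty}; {City, OrderID}; {City, Qty, SupplierID, UnitPrice}

Candidate keys of the original relation: {City, SupplierID}, {OrderID, SupplierID}.
Within {Category, City, OrderID, Qty, SupplierID, UnitPrice}: {City}⁺ ∩ {Category, City, OrderID, Qty, SupplierID, UnitPrice} = {City, OrderID}, not the whole set, so City -> OrderID violates BCNF; decompose into {City, OrderID} and {Category, City, Qty, SupplierID, UnitPrice}.
{City, OrderID}: every determinant is a superkey — BCNF.
Within {Category, City, Qty, SupplierID, UnitPrice}: {Qty}⁺ ∩ {Category, City, Qty, SupplierID, UnitPrice} = {Category, Qty}, not the whole set, so Qty -> Category violates BCNF; decompose into {Category, Qty} and {City, Qty, SupplierID, UnitPrice}.
{Category, Qty}: every determinant is a superkey — BCNF.
{City, Qty, SupplierID, UnitPrice}: every determinant is a superkey — BCNF.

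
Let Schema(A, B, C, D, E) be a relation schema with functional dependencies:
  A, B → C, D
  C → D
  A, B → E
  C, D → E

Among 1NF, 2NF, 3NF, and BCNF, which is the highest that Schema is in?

Candidate key: {A, B}. Prime attributes: {A, B}.
For C → D we have {C}⁺ = {C, D, E}; {C} is not a superkey, so BCNF fails.
C → D determines the non-prime attribute {D} from a non-superkey — 3NF is violated.
Checking every proper subset of each key, none determines a non-prime attribute — 2NF is satisfied.

2NF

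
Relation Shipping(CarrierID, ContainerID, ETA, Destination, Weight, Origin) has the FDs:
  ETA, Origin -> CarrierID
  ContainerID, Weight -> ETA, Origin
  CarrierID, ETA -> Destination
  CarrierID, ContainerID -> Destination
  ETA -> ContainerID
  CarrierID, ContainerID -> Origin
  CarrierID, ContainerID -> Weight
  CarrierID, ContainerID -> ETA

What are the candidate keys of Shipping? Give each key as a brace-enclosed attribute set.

{CarrierID, ContainerID}, {CarrierID, ETA}, {ContainerID, Weight}, {ETA, Origin}, {ETA, Weight}

{CarrierID, ContainerID} is a candidate key since {CarrierID, ContainerID}⁺ = {CarrierID, ContainerID, Destination, ETA, Origin, Weight} covers every attribute.
{CarrierID, ETA} is a candidate key since {CarrierID, ETA}⁺ = {CarrierID, ContainerID, Destination, ETA, Origin, Weight} covers every attribute.
{ContainerID, Weight} is a candidate key since {ContainerID, Weight}⁺ = {CarrierID, ContainerID, Destination, ETA, Origin, Weight} covers every attribute.
{ETA, Origin} is a candidate key since {ETA, Origin}⁺ = {CarrierID, ContainerID, Destination, ETA, Origin, Weight} covers every attribute.
{ETA, Weight} is a candidate key since {ETA, Weight}⁺ = {CarrierID, ContainerID, Destination, ETA, Origin, Weight} covers every attribute.
Any other superkey properly contains one of these, so there are no further candidate keys.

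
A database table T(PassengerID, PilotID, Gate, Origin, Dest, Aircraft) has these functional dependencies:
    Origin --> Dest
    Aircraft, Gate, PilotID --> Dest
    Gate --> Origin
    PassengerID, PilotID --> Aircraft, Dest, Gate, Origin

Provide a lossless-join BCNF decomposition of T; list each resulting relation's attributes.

{Aircraft, Gate, PassengerID, PilotID}; {Dest, Origin}; {Gate, Origin}

Candidate key of the original relation: {PassengerID, PilotID}.
Within {Aircraft, Dest, Gate, Origin, PassengerID, PilotID}: {Origin}⁺ ∩ {Aircraft, Dest, Gate, Origin, PassengerID, PilotID} = {Dest, Origin}, not the whole set, so Origin --> Dest violates BCNF; decompose into {Dest, Origin} and {Aircraft, Gate, Origin, PassengerID, PilotID}.
{Dest, Origin} is in BCNF.
Within {Aircraft, Gate, Origin, PassengerID, PilotID}: {Aircraft, Gate, PilotID}⁺ ∩ {Aircraft, Gate, Origin, PassengerID, PilotID} = {Aircraft, Gate, Origin, PilotID}, not the whole set, so Aircraft, Gate, PilotID --> Origin violates BCNF; decompose into {Aircraft, Gate, Origin, PilotID} and {Aircraft, Gate, PassengerID, PilotID}.
Within {Aircraft, Gate, Origin, PilotID}: {Gate}⁺ ∩ {Aircraft, Gate, Origin, PilotID} = {Gate, Origin}, not the whole set, so Gate --> Origin violates BCNF; decompose into {Gate, Origin} and {Aircraft, Gate, PilotID}.
{Gate, Origin} is in BCNF.
{Aircraft, Gate, PilotID} is in BCNF.
{Aircraft, Gate, PassengerID, PilotID} is in BCNF.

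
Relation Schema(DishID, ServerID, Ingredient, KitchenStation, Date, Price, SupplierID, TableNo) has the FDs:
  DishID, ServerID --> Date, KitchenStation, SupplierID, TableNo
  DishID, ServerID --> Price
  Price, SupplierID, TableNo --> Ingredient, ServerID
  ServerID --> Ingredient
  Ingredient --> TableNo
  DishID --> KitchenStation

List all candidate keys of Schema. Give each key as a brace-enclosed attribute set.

{DishID, Ingredient, Price, SupplierID}, {DishID, Price, SupplierID, TableNo}, {DishID, ServerID}

{DishID} never appears on the right of any FD, so every key must include it.
{DishID, ServerID}⁺ = {Date, DishID, Ingredient, KitchenStation, Price, ServerID, SupplierID, TableNo} — all of the relation — so {DishID, ServerID} is a candidate key.
{DishID, Ingredient, Price, SupplierID}⁺ = {Date, DishID, Ingredient, KitchenStation, Price, ServerID, SupplierID, TableNo} — all of the relation — so {DishID, Ingredient, Price, SupplierID} is a candidate key.
{DishID, Price, SupplierID, TableNo}⁺ = {Date, DishID, Ingredient, KitchenStation, Price, ServerID, SupplierID, TableNo} — all of the relation — so {DishID, Price, SupplierID, TableNo} is a candidate key.
These are minimal and exhaustive — every other superkey contains one of them.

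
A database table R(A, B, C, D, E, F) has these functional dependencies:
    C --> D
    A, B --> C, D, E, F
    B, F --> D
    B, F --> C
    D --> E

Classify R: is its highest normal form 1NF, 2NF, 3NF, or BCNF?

2NF

Candidate key: {A, B}. Prime attributes: {A, B}.
For C --> D we have {C}⁺ = {C, D, E}; {C} is not a superkey, so BCNF fails.
C --> D has non-prime {D} on the right and a non-superkey on the left, so 3NF fails.
No non-prime attribute depends on a proper subset of any candidate key, so 2NF holds.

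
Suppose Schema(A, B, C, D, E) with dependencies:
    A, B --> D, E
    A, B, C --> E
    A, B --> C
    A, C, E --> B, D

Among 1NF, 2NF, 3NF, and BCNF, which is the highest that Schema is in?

BCNF

Candidate keys: {A, B}, {A, C, E}. Prime attributes: {A, B, C, E}.
The left-hand side of every FD is a superkey, so BCNF is satisfied.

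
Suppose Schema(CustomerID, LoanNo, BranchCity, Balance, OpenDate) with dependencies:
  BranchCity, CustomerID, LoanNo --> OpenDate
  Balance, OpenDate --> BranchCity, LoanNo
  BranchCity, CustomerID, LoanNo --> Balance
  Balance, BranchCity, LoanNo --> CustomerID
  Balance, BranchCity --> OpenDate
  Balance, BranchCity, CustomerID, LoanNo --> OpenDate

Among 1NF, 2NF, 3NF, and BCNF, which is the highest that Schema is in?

BCNF

Candidate keys: {Balance, BranchCity}, {Balance, OpenDate}, {BranchCity, CustomerID, LoanNo}. Prime attributes: {Balance, BranchCity, CustomerID, LoanNo, OpenDate}.
Each dependency's left side is a superkey — BCNF holds.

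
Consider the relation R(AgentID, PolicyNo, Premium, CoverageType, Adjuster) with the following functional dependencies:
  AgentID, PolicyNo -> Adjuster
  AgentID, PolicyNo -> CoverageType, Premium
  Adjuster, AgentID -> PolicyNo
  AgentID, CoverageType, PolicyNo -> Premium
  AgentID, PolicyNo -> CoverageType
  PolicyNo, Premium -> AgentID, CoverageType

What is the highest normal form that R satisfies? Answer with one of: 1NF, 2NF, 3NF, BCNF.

Candidate keys: {Adjuster, AgentID}, {AgentID, PolicyNo}, {PolicyNo, Premium}. Prime attributes: {Adjuster, AgentID, PolicyNo, Premium}.
Every FD has a superkey on the left, so the relation is in BCNF.

BCNF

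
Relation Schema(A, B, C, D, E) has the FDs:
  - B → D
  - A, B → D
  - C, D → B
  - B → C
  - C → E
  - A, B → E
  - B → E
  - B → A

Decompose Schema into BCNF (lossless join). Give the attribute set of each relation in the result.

{A, B, C, D}; {C, E}

Candidate keys of the original relation: {B}, {C, D}.
Within {A, B, C, D, E}: {C}⁺ ∩ {A, B, C, D, E} = {C, E}, not the whole set, so C → E violates BCNF; decompose into {C, E} and {A, B, C, D}.
{C, E}: every determinant is a superkey — BCNF.
{A, B, C, D}: every determinant is a superkey — BCNF.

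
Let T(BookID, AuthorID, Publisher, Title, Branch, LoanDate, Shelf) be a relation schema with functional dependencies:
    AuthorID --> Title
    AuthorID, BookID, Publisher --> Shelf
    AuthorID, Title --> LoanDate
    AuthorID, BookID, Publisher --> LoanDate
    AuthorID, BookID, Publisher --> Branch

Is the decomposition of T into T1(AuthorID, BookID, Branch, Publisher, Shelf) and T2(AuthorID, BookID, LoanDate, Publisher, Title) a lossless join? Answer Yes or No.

Yes

Common attributes: {AuthorID, BookID, Publisher}; their closure is {AuthorID, BookID, Branch, LoanDate, Publisher, Shelf, Title}.
This includes all of T1, so the common attributes are a superkey of T1 — the join is lossless.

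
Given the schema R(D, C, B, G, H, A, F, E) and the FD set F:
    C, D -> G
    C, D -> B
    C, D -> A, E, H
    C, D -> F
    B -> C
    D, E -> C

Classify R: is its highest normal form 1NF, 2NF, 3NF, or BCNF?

3NF

Candidate keys: {B, D}, {C, D}, {D, E}. Prime attributes: {B, C, D, E}.
B -> C breaks BCNF: {B}⁺ = {B, C}, so {B} is not a superkey.
But every attribute on its right side ({C}) is prime, and the same holds for every other non-superkey FD, so 3NF still holds.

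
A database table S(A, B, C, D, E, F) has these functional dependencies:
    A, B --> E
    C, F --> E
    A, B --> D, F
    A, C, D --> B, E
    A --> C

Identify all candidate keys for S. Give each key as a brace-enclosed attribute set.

{A} never appears on the right of any FD, so every key must include it.
Closure of {A, B} is {A, B, C, D, E, F}, the whole schema; {A, B} is a candidate key.
Closure of {A, D} is {A, B, C, D, E, F}, the whole schema; {A, D} is a candidate key.
These are minimal and exhaustive — every other superkey contains one of them.

{A, B}, {A, D}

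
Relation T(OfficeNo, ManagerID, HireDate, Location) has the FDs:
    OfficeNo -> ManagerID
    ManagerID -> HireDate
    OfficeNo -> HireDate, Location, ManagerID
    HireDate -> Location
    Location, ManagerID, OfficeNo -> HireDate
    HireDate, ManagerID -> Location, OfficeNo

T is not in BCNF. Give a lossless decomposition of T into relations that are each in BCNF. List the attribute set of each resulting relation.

Candidate keys of the original relation: {ManagerID}, {OfficeNo}.
{HireDate, Location, ManagerID, OfficeNo}: {HireDate} determines {HireDate, Location} here but is not a superkey — split on HireDate -> Location, giving {HireDate, Location} and {HireDate, ManagerID, OfficeNo}.
{HireDate, Location} has no BCNF violation.
{HireDate, ManagerID, OfficeNo} has no BCNF violation.

{HireDate, Location}; {HireDate, ManagerID, OfficeNo}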